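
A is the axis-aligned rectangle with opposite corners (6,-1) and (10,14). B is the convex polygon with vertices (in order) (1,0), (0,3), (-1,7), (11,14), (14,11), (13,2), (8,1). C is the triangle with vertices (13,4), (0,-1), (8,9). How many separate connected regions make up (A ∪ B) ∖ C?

(A ∪ B) ∖ C is a single connected region.

1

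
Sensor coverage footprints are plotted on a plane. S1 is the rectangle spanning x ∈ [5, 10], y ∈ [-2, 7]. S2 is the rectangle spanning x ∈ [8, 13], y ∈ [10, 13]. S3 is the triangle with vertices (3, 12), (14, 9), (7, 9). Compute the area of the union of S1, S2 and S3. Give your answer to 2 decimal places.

By inclusion–exclusion:
Individual areas: |S1| = 45, |S2| = 15, |S3| = 10.5.
|S1∩S2| = 0 (no overlap).
|S1∩S3| = 0.
|S2∩S3| = 0.7424.
|S1∩S2∩S3| = 0.
|S1 ∪ S2 ∪ S3| = 70.5 − 0.7424 + 0 = 69.76.

69.76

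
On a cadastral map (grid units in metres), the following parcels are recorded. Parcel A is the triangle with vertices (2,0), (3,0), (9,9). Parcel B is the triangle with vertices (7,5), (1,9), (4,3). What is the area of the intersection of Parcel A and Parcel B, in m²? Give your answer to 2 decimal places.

0.76

The intersection is the polygon with vertices (5.8,4.2), (4.692,3.462), (6.268,5.488), (6.538,5.308).
By the shoelace formula its area is 0.76.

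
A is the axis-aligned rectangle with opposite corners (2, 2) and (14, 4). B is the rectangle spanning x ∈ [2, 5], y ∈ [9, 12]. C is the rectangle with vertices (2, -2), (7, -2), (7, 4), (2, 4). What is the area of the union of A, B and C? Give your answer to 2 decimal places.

By inclusion–exclusion:
Individual areas: |A| = 24, |B| = 9, |C| = 30.
|A∩B| = 0 (no overlap).
|A∩C|: x∈[2,7], y∈[2,4] → 5·2 = 10.
|B∩C| = 0 (no overlap).
|A∩B∩C| = 0.
|A ∪ B ∪ C| = 63 − 10 + 0 = 53.00.

53.00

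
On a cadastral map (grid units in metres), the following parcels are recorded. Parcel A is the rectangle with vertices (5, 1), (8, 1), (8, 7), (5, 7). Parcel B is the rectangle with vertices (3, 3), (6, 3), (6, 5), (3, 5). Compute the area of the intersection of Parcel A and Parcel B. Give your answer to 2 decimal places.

|Parcel A∩Parcel B|: x∈[5,6], y∈[3,5] → 1·2 = 2.

2.00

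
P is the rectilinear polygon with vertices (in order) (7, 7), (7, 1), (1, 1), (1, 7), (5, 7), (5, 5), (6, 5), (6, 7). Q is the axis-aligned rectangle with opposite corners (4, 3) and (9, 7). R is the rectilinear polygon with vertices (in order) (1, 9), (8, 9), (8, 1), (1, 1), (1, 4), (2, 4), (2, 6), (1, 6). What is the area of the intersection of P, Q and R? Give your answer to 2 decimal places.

The intersection is the polygon with vertices (4,3), (4,7), (5,7), (5,5), (6,5), (6,7), (7,7), (7,3).
By the shoelace formula its area is 10.00.

10.00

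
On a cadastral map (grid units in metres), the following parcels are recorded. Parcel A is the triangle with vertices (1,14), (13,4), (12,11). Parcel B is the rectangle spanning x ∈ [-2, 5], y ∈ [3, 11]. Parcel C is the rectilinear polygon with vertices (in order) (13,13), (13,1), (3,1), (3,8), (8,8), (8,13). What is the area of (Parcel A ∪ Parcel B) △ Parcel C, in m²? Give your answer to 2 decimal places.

|Parcel A ∪ Parcel B| = 92.9333.
|(Parcel A ∪ Parcel B) ∩ Parcel C| = 33.2652.
|(Parcel A ∪ Parcel B) △ Parcel C| = 92.9333 + 95 − 66.5303 = 121.40.

121.40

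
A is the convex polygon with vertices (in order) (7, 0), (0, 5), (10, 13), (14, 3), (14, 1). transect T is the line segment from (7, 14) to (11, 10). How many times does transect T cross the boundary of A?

1

The segment meets the boundary at (8.889,12.111).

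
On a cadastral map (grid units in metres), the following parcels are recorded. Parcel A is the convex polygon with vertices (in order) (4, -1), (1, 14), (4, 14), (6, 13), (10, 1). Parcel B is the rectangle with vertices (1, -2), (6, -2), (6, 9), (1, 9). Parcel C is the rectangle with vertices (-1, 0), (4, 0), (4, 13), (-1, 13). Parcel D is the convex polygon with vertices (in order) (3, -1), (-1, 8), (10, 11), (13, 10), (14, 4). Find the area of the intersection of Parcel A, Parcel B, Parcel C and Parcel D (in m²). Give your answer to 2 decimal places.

9.84

The intersection is the polygon with vertices (4,0), (3.8,0), (2.034,8.828), (2.667,9), (4,9).
By the shoelace formula its area is 9.84.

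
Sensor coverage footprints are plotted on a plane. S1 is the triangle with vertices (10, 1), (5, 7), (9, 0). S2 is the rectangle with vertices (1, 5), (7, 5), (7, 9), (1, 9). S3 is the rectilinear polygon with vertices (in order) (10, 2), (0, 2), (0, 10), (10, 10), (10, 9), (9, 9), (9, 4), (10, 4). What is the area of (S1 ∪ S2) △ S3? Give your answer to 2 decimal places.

|S1 ∪ S2| = 28.9762.
|(S1 ∪ S2) ∩ S3| = 26.75.
|(S1 ∪ S2) △ S3| = 28.9762 + 75 − 53.5 = 50.48.

50.48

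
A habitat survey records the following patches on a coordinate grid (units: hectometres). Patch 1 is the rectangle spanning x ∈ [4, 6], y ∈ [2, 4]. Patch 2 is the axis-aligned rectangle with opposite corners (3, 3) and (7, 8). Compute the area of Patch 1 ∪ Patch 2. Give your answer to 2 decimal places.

By inclusion–exclusion:
Individual areas: |Patch 1| = 4, |Patch 2| = 20.
|Patch 1∩Patch 2|: x∈[4,6], y∈[3,4] → 2·1 = 2.
|Patch 1 ∪ Patch 2| = 24 − 2 = 22.00.

22.00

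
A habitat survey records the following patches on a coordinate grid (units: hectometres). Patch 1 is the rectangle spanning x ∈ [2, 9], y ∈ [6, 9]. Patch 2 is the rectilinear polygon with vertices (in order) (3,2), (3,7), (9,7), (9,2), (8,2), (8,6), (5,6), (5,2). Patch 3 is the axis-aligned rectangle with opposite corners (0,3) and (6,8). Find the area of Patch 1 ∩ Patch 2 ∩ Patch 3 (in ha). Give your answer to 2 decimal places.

The intersection is the polygon with vertices (5,6), (3,6), (3,7), (6,7), (6,6).
By the shoelace formula its area is 3.00.

3.00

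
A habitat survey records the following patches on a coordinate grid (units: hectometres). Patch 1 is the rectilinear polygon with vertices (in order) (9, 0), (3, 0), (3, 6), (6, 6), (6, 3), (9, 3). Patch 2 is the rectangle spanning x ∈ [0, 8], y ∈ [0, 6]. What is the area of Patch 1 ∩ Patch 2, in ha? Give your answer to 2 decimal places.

The intersection is the polygon with vertices (3,0), (3,6), (6,6), (6,3), (8,3), (8,0).
By the shoelace formula its area is 24.00.

24.00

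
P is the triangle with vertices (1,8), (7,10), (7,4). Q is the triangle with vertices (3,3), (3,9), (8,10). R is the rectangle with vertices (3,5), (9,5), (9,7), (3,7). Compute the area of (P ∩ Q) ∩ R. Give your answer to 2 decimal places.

The region (P ∩ Q) ∩ R is the polygon with vertices (4.774,5.484), (3,6.667), (3,7), (5.857,7).
By the shoelace formula its area is 2.46.

2.46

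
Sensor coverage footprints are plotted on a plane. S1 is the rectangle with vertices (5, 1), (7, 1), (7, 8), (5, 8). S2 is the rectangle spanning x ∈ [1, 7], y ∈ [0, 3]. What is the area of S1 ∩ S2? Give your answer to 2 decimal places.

4.00

|S1∩S2|: x∈[5,7], y∈[1,3] → 2·2 = 4.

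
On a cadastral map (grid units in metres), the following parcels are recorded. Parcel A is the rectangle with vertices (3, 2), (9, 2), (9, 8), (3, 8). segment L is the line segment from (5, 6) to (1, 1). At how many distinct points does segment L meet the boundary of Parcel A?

1

The segment meets the boundary at (3,3.5).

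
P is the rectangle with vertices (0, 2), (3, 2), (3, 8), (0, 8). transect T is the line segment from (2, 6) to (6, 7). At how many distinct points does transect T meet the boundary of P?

The segment meets the boundary at (3,6.25).

1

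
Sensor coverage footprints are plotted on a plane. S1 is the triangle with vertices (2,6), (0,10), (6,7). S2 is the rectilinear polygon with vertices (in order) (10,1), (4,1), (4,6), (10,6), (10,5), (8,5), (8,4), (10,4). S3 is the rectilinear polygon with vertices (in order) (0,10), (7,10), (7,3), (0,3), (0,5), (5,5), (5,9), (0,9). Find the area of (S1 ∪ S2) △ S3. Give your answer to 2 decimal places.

|S1 ∪ S2| = 37.
|(S1 ∪ S2) ∩ S3| = 9.125.
|(S1 ∪ S2) △ S3| = 37 + 29 − 18.25 = 47.75.

47.75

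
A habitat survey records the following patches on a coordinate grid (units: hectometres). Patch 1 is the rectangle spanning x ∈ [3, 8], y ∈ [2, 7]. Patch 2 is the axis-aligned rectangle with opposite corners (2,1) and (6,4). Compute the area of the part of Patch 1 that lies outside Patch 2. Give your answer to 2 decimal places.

|Patch 1∩Patch 2|: x∈[3,6], y∈[2,4] → 3·2 = 6.
|Patch 1| = 25.
|Patch 1 ∖ Patch 2| = |Patch 1| − |Patch 1∩Patch 2| = 25 − 6 = 19.00.

19.00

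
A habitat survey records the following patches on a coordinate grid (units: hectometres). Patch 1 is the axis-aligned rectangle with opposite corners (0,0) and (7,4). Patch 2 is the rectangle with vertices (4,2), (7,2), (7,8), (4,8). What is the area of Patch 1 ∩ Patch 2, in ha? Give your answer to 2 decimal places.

6.00

|Patch 1∩Patch 2|: x∈[4,7], y∈[2,4] → 3·2 = 6.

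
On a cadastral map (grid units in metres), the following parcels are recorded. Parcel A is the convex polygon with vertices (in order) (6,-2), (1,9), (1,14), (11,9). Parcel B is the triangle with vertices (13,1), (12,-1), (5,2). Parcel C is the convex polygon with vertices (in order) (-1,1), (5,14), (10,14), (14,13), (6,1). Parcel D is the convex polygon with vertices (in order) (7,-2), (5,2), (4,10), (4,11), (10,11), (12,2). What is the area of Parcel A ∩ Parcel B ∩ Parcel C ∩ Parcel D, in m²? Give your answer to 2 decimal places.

The intersection is the polygon with vertices (6.538,1.808), (6.296,1.444), (5,2).
By the shoelace formula its area is 0.30.

0.30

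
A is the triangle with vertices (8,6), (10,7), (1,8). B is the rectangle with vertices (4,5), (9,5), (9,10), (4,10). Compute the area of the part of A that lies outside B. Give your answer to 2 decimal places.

1.09

|A| = 5.5, |A∩B| = 4.4087.
|A ∖ B| = |A| − |A∩B| = 5.5 − 4.4087 = 1.09.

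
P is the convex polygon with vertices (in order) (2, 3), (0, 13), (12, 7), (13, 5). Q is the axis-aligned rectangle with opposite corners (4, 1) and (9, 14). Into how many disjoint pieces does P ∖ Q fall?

P ∖ Q splits into 2 disjoint pieces (area 25.6364, area 10.7045).

2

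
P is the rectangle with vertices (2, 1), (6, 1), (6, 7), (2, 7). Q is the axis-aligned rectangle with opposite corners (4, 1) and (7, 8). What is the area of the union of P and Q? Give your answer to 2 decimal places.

33.00

By inclusion–exclusion:
Individual areas: |P| = 24, |Q| = 21.
|P∩Q|: x∈[4,6], y∈[1,7] → 2·6 = 12.
|P ∪ Q| = 45 − 12 = 33.00.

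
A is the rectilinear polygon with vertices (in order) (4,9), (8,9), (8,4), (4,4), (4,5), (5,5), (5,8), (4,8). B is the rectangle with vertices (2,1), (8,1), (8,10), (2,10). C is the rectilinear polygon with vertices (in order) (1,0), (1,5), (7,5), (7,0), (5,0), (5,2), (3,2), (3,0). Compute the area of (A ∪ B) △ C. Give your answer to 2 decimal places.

|A ∪ B| = 54.
|(A ∪ B) ∩ C| = 18.
|(A ∪ B) △ C| = 54 + 26 − 36 = 44.00.

44.00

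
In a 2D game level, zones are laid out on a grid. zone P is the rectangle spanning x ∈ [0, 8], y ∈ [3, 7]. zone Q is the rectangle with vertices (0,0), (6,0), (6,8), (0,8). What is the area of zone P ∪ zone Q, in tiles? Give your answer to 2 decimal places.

56.00

By inclusion–exclusion:
Individual areas: |zone P| = 32, |zone Q| = 48.
|zone P∩zone Q|: x∈[0,6], y∈[3,7] → 6·4 = 24.
|zone P ∪ zone Q| = 80 − 24 = 56.00.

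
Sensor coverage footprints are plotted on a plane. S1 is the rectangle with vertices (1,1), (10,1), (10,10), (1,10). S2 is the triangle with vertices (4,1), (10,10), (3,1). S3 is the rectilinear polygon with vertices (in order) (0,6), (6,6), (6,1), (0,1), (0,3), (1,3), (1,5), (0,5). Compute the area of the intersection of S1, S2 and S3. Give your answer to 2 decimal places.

2.79

The intersection is the polygon with vertices (6,4.857), (6,4), (4,1), (3,1).
By the shoelace formula its area is 2.79.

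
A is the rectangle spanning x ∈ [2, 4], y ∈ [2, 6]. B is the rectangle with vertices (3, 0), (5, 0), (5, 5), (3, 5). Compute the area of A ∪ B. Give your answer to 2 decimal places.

By inclusion–exclusion:
Individual areas: |A| = 8, |B| = 10.
|A∩B|: x∈[3,4], y∈[2,5] → 1·3 = 3.
|A ∪ B| = 18 − 3 = 15.00.

15.00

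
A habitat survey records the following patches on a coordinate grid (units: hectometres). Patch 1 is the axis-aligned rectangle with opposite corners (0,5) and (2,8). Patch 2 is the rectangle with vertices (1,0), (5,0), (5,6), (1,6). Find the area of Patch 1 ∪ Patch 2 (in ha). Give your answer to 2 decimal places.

By inclusion–exclusion:
Individual areas: |Patch 1| = 6, |Patch 2| = 24.
|Patch 1∩Patch 2|: x∈[1,2], y∈[5,6] → 1·1 = 1.
|Patch 1 ∪ Patch 2| = 30 − 1 = 29.00.

29.00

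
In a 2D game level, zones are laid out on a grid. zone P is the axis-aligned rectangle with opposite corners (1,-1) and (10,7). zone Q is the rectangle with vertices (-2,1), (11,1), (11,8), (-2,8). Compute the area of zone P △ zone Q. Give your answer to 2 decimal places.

55.00

|zone P∩zone Q|: x∈[1,10], y∈[1,7] → 9·6 = 54.
|zone P △ zone Q| = |zone P| + |zone Q| − 2·|zone P∩zone Q| = 72 + 91 − 108 = 55.00.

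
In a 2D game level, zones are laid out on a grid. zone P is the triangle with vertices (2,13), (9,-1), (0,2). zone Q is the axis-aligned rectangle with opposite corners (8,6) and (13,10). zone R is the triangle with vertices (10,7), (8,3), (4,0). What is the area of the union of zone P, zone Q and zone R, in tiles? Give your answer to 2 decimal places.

75.44

By inclusion–exclusion:
Individual areas: |zone P| = 52.5, |zone Q| = 20, |zone R| = 5.
|zone P∩zone Q| = 0.
|zone P∩zone R| = 1.8808.
|zone Q∩zone R| = 0.1786.
|zone P∩zone Q∩zone R| = 0.
|zone P ∪ zone Q ∪ zone R| = 77.5 − 2.0594 + 0 = 75.44.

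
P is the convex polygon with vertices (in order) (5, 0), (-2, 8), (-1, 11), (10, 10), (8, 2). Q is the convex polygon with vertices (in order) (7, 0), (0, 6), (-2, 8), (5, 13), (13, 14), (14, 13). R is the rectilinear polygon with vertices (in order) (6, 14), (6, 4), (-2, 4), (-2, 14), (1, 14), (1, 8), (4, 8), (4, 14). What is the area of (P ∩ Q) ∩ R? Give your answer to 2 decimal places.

31.79

|P ∩ Q| = 71.3629.
|(P ∩ Q) ∩ R| = 31.79.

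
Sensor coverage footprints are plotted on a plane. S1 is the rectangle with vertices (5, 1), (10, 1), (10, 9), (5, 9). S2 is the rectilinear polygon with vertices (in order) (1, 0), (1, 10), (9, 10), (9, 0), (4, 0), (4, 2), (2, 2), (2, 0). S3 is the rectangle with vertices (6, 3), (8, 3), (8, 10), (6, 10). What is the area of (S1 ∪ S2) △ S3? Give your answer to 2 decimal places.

70.00

|S1 ∪ S2| = 84.
|(S1 ∪ S2) ∩ S3| = 14.
|(S1 ∪ S2) △ S3| = 84 + 14 − 28 = 70.00.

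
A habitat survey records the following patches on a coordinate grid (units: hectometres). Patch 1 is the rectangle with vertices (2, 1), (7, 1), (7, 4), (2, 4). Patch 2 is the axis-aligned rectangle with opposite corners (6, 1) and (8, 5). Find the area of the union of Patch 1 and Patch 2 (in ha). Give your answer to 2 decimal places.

20.00

By inclusion–exclusion:
Individual areas: |Patch 1| = 15, |Patch 2| = 8.
|Patch 1∩Patch 2|: x∈[6,7], y∈[1,4] → 1·3 = 3.
|Patch 1 ∪ Patch 2| = 23 − 3 = 20.00.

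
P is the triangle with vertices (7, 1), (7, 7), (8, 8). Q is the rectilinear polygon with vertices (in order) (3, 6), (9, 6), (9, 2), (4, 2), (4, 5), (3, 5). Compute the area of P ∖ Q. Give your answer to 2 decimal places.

|P| = 3, |P∩Q| = 1.7143.
|P ∖ Q| = |P| − |P∩Q| = 3 − 1.7143 = 1.29.

1.29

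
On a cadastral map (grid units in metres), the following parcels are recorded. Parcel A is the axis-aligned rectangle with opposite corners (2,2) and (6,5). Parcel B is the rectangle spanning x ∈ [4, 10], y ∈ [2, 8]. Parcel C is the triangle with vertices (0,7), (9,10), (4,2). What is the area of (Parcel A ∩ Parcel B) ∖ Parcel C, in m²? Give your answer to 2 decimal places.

|Parcel A ∩ Parcel B| = 6.
|(Parcel A ∩ Parcel B) ∩ Parcel C| = 2.8125.
|(Parcel A ∩ Parcel B) ∖ Parcel C| = 6 − 2.8125 = 3.19.

3.19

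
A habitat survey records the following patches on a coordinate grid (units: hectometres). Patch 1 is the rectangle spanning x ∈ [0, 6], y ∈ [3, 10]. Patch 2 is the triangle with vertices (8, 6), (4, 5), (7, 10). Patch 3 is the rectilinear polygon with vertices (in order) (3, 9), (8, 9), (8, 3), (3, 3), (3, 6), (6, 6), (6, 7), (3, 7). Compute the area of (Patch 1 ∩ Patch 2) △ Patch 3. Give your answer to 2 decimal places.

26.37

|Patch 1 ∩ Patch 2| = 2.8333.
|(Patch 1 ∩ Patch 2) ∩ Patch 3| = 1.7333.
|(Patch 1 ∩ Patch 2) △ Patch 3| = 2.8333 + 27 − 3.4667 = 26.37.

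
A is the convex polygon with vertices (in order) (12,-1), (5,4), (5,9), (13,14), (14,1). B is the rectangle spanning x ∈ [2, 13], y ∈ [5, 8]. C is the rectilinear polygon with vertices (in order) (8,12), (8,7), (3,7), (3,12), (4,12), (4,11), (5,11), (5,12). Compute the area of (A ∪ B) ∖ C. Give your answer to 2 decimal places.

87.19

|A ∪ B| = 98.
|(A ∪ B) ∩ C| = 10.8125.
|(A ∪ B) ∖ C| = 98 − 10.8125 = 87.19.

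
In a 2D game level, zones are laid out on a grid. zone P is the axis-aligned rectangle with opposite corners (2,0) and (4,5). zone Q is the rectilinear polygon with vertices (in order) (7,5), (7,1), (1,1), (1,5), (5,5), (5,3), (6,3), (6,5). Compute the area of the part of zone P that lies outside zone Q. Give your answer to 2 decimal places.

2.00

|zone P| = 10, |zone P∩zone Q| = 8.
|zone P ∖ zone Q| = |zone P| − |zone P∩zone Q| = 10 − 8 = 2.00.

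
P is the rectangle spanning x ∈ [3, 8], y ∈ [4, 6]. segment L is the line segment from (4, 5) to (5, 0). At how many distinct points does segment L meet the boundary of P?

The segment meets the boundary at (4.2,4).

1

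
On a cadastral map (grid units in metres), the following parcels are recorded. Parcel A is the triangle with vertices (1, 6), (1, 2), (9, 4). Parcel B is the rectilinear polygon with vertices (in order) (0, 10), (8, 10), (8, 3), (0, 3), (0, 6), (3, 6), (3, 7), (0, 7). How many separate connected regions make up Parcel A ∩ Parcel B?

1

Parcel A ∩ Parcel B is a single connected region.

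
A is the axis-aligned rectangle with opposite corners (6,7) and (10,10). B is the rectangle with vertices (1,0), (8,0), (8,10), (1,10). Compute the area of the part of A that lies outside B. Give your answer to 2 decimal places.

6.00

|A∩B|: x∈[6,8], y∈[7,10] → 2·3 = 6.
|A| = 12.
|A ∖ B| = |A| − |A∩B| = 12 − 6 = 6.00.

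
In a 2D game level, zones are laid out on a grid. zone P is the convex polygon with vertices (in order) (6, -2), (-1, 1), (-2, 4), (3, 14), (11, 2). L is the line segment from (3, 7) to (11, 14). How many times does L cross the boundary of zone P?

1

The segment meets the boundary at (5.947,9.579).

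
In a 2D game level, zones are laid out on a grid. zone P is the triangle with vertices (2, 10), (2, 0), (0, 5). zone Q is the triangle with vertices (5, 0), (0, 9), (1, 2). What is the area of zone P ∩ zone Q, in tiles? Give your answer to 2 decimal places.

The intersection is the polygon with vertices (2,1.5), (1.25,1.875), (0.889,2.778), (0.421,6.053), (0.93,7.326), (2,5.4).
By the shoelace formula its area is 6.04.

6.04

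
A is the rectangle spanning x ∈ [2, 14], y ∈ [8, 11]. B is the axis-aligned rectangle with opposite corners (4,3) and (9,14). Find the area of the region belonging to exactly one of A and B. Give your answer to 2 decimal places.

|A∩B|: x∈[4,9], y∈[8,11] → 5·3 = 15.
|A △ B| = |A| + |B| − 2·|A∩B| = 36 + 55 − 30 = 61.00.

61.00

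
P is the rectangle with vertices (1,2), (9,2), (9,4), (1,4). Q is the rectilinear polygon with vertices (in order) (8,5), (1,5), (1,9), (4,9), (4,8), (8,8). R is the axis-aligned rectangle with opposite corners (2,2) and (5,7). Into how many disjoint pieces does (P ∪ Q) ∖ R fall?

(P ∪ Q) ∖ R splits into 3 disjoint pieces (area 8, area 2, area 18).

3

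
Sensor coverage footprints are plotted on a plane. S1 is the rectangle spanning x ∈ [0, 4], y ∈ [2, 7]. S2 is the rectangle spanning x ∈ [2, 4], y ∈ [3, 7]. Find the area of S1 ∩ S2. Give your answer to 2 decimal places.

|S1∩S2|: x∈[2,4], y∈[3,7] → 2·4 = 8.

8.00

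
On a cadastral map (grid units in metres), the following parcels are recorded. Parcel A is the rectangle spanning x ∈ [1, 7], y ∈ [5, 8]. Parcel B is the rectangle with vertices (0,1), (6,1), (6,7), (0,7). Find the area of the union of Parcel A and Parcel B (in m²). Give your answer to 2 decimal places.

By inclusion–exclusion:
Individual areas: |Parcel A| = 18, |Parcel B| = 36.
|Parcel A∩Parcel B|: x∈[1,6], y∈[5,7] → 5·2 = 10.
|Parcel A ∪ Parcel B| = 54 − 10 = 44.00.

44.00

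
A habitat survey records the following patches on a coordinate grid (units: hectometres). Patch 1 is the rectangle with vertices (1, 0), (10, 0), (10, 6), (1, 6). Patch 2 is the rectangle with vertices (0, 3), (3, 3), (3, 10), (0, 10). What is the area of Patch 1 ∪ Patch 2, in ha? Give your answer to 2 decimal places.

By inclusion–exclusion:
Individual areas: |Patch 1| = 54, |Patch 2| = 21.
|Patch 1∩Patch 2|: x∈[1,3], y∈[3,6] → 2·3 = 6.
|Patch 1 ∪ Patch 2| = 75 − 6 = 69.00.

69.00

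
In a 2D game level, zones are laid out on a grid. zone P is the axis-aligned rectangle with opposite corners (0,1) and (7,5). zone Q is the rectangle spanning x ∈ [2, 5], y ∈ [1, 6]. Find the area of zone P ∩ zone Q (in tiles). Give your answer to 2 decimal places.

12.00

|zone P∩zone Q|: x∈[2,5], y∈[1,5] → 3·4 = 12.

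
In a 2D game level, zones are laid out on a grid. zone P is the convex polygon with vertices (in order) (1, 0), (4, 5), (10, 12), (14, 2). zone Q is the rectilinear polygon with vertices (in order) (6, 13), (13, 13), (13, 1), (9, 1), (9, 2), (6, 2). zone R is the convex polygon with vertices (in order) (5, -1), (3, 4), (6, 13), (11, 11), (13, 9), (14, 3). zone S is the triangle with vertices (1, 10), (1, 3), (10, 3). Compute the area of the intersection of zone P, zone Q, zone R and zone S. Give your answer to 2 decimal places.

6.22

The intersection is the polygon with vertices (6,6.111), (10,3), (6,3).
By the shoelace formula its area is 6.22.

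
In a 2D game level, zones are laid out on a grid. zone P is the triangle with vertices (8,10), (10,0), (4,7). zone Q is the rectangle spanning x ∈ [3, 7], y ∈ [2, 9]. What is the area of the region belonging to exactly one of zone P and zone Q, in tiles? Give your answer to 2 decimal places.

|zone P| = 23, |zone Q| = 28, |zone P∩zone Q| = 8.5833.
|zone P △ zone Q| = |zone P| + |zone Q| − 2·|zone P∩zone Q| = 23 + 28 − 17.1667 = 33.83.

33.83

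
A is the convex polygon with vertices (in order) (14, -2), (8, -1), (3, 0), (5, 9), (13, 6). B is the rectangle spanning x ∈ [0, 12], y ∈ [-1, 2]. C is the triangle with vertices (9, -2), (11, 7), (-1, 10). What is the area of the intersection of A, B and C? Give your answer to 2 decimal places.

7.92

The intersection is the polygon with vertices (9.889,2), (9.222,-1), (8.167,-1), (5.667,2).
By the shoelace formula its area is 7.92.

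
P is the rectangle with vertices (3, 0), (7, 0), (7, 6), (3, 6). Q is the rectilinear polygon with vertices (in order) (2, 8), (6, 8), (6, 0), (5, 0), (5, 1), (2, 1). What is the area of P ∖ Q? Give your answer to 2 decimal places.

8.00

|P| = 24, |P∩Q| = 16.
|P ∖ Q| = |P| − |P∩Q| = 24 − 16 = 8.00.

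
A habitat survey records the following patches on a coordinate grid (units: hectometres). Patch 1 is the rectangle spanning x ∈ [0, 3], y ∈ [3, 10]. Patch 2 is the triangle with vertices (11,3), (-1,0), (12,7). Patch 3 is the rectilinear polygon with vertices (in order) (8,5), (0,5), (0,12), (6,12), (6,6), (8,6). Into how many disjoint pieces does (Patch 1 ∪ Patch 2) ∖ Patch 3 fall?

(Patch 1 ∪ Patch 2) ∖ Patch 3 splits into 2 disjoint pieces (area 6, area 22.5).

2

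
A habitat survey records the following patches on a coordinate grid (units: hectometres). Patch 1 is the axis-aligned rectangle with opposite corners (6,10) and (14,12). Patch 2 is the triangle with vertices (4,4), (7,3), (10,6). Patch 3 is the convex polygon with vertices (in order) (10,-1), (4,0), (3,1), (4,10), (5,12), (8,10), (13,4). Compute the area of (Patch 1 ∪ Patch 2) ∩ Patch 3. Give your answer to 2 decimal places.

7.33

|Patch 1 ∪ Patch 2| = 22.
|(Patch 1 ∪ Patch 2) ∩ Patch 3| = 7.33.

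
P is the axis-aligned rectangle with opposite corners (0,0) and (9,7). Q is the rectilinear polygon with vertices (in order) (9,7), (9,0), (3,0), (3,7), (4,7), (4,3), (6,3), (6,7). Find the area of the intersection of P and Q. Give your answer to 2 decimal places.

34.00

The intersection is the polygon with vertices (9,0), (3,0), (3,7), (4,7), (4,3), (6,3), (6,7), (9,7).
By the shoelace formula its area is 34.00.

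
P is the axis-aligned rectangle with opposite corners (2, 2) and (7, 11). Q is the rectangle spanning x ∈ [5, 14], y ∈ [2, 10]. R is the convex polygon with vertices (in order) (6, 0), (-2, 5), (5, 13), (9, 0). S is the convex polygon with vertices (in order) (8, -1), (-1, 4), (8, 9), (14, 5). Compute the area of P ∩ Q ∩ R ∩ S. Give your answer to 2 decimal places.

The intersection is the polygon with vertices (5,7.333), (6.489,8.161), (7,6.5), (7,2), (5,2).
By the shoelace formula its area is 11.28.

11.28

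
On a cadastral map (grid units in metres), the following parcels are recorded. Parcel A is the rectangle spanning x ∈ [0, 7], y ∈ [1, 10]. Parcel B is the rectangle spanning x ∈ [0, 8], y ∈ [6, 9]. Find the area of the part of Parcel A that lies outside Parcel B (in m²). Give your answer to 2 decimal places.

|Parcel A∩Parcel B|: x∈[0,7], y∈[6,9] → 7·3 = 21.
|Parcel A| = 63.
|Parcel A ∖ Parcel B| = |Parcel A| − |Parcel A∩Parcel B| = 63 − 21 = 42.00.

42.00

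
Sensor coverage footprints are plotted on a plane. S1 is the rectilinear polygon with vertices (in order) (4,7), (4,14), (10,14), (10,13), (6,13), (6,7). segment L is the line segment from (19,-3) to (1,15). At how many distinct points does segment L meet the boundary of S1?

2

The segment meets the boundary at (4,12), (6,10).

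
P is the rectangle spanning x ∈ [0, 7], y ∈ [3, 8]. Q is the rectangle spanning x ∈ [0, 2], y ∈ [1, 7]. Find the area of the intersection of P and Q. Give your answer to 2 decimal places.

|P∩Q|: x∈[0,2], y∈[3,7] → 2·4 = 8.

8.00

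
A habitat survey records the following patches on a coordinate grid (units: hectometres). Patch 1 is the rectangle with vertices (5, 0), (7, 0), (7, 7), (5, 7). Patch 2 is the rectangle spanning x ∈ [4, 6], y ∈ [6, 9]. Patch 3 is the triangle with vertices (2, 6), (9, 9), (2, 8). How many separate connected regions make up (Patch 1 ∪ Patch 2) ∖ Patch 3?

(Patch 1 ∪ Patch 2) ∖ Patch 3 splits into 2 disjoint pieces (area 15.5714, area 1.1429).

2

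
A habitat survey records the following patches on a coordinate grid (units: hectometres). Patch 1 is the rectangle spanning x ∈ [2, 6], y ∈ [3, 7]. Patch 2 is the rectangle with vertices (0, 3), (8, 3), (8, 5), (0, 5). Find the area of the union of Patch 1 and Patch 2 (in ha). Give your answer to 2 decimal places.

By inclusion–exclusion:
Individual areas: |Patch 1| = 16, |Patch 2| = 16.
|Patch 1∩Patch 2|: x∈[2,6], y∈[3,5] → 4·2 = 8.
|Patch 1 ∪ Patch 2| = 32 − 8 = 24.00.

24.00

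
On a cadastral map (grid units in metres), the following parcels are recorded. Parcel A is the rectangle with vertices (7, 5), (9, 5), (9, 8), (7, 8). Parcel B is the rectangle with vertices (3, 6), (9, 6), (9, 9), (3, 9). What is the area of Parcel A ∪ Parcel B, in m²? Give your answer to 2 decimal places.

By inclusion–exclusion:
Individual areas: |Parcel A| = 6, |Parcel B| = 18.
|Parcel A∩Parcel B|: x∈[7,9], y∈[6,8] → 2·2 = 4.
|Parcel A ∪ Parcel B| = 24 − 4 = 20.00.

20.00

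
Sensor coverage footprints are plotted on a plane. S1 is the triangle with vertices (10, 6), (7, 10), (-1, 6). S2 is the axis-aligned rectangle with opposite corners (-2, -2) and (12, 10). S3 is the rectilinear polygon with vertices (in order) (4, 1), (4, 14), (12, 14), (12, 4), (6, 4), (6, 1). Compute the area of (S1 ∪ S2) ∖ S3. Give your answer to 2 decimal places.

114.00

|S1 ∪ S2| = 168.
|(S1 ∪ S2) ∩ S3| = 54.
|(S1 ∪ S2) ∖ S3| = 168 − 54 = 114.00.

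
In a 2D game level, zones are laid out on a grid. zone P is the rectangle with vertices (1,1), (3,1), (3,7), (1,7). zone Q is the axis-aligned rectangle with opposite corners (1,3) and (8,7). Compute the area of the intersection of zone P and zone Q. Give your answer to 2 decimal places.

8.00

|zone P∩zone Q|: x∈[1,3], y∈[3,7] → 2·4 = 8.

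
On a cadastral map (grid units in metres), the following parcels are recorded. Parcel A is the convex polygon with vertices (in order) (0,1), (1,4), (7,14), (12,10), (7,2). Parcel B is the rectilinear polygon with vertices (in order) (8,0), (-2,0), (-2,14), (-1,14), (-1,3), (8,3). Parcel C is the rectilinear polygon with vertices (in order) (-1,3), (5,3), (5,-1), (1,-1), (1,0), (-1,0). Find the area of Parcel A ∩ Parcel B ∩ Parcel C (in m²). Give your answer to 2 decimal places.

The intersection is the polygon with vertices (5,3), (5,1.714), (0,1), (0.667,3).
By the shoelace formula its area is 7.55.

7.55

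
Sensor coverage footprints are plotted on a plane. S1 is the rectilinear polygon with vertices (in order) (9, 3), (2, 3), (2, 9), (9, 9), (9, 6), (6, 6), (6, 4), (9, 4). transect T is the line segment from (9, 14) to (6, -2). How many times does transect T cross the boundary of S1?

4

The segment meets the boundary at (6.938,3), (7.125,4), (7.5,6), (8.062,9).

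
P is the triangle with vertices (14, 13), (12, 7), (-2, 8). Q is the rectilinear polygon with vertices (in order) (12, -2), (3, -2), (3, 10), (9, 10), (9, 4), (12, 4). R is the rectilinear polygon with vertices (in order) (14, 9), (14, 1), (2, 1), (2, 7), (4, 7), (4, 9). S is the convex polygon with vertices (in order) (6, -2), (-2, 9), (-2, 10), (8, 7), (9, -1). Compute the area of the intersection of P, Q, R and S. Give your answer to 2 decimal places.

The intersection is the polygon with vertices (4,7.571), (4,8.2), (6.75,7.375).
By the shoelace formula its area is 0.86.

0.86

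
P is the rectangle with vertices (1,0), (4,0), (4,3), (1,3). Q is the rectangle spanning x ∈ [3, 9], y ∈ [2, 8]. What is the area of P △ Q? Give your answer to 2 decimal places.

|P∩Q|: x∈[3,4], y∈[2,3] → 1·1 = 1.
|P △ Q| = |P| + |Q| − 2·|P∩Q| = 9 + 36 − 2 = 43.00.

43.00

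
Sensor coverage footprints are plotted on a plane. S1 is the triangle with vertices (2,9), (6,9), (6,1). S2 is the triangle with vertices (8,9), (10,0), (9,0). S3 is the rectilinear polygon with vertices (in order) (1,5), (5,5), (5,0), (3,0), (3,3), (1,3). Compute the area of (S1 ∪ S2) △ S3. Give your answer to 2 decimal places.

|S1 ∪ S2| = 20.5.
|(S1 ∪ S2) ∩ S3| = 1.
|(S1 ∪ S2) △ S3| = 20.5 + 14 − 2 = 32.50.

32.50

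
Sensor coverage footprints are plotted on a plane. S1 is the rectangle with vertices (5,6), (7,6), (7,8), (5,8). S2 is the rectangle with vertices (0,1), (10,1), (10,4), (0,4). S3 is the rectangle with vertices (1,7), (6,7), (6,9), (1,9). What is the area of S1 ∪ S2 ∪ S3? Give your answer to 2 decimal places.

By inclusion–exclusion:
Individual areas: |S1| = 4, |S2| = 30, |S3| = 10.
|S1∩S2| = 0 (no overlap).
|S1∩S3|: x∈[5,6], y∈[7,8] → 1·1 = 1.
|S2∩S3| = 0 (no overlap).
|S1∩S2∩S3| = 0.
|S1 ∪ S2 ∪ S3| = 44 − 1 + 0 = 43.00.

43.00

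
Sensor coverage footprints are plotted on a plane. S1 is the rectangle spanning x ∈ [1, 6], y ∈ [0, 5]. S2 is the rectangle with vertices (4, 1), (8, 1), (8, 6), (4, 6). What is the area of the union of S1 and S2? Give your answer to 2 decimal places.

By inclusion–exclusion:
Individual areas: |S1| = 25, |S2| = 20.
|S1∩S2|: x∈[4,6], y∈[1,5] → 2·4 = 8.
|S1 ∪ S2| = 45 − 8 = 37.00.

37.00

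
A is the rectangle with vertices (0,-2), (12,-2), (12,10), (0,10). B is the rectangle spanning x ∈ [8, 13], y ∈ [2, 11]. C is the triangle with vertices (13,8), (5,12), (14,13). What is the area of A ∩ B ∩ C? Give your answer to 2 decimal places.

2.25

The intersection is the polygon with vertices (12,8.5), (9,10), (12,10).
By the shoelace formula its area is 2.25.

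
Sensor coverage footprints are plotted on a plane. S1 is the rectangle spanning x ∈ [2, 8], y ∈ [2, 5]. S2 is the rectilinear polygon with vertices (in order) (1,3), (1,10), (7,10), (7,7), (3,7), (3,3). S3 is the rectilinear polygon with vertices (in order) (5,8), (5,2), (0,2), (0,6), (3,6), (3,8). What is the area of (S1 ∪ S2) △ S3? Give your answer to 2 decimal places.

|S1 ∪ S2| = 42.
|(S1 ∪ S2) ∩ S3| = 15.
|(S1 ∪ S2) △ S3| = 42 + 24 − 30 = 36.00.

36.00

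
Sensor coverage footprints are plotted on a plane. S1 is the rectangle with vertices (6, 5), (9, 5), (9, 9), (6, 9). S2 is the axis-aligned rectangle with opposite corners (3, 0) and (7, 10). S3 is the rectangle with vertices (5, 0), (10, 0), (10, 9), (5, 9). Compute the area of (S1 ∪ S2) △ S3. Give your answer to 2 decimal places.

|S1 ∪ S2| = 48.
|(S1 ∪ S2) ∩ S3| = 26.
|(S1 ∪ S2) △ S3| = 48 + 45 − 52 = 41.00.

41.00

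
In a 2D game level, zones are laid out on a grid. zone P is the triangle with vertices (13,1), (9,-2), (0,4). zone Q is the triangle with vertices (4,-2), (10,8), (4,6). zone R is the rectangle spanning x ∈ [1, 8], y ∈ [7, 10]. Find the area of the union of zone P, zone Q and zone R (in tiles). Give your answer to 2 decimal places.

65.92

By inclusion–exclusion:
Individual areas: |zone P| = 25.5, |zone Q| = 24, |zone R| = 21.
|zone P∩zone Q| = 4.4111.
|zone P∩zone R| = 0.
|zone Q∩zone R| = 0.1667.
|zone P∩zone Q∩zone R| = 0.
|zone P ∪ zone Q ∪ zone R| = 70.5 − 4.5778 + 0 = 65.92.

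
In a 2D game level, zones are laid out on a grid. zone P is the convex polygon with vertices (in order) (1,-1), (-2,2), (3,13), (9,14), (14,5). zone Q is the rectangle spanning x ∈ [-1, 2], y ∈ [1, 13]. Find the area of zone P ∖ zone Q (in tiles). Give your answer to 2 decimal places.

|zone P| = 138.5, |zone P∩zone Q| = 19.5.
|zone P ∖ zone Q| = |zone P| − |zone P∩zone Q| = 138.5 − 19.5 = 119.00.

119.00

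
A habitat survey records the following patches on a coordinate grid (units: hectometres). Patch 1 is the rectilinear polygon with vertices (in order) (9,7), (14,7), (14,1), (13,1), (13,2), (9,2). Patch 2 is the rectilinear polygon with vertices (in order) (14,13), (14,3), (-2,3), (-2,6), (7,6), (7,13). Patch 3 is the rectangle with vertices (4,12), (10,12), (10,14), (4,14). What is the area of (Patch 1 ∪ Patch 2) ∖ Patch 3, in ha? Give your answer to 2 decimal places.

|Patch 1 ∪ Patch 2| = 103.
|(Patch 1 ∪ Patch 2) ∩ Patch 3| = 3.
|(Patch 1 ∪ Patch 2) ∖ Patch 3| = 103 − 3 = 100.00.

100.00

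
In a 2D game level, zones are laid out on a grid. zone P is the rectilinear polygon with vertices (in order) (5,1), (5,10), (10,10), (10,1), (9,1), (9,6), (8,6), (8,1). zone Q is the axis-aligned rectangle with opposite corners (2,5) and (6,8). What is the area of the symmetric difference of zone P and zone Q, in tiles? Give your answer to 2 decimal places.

|zone P| = 40, |zone Q| = 12, |zone P∩zone Q| = 3.
|zone P △ zone Q| = |zone P| + |zone Q| − 2·|zone P∩zone Q| = 40 + 12 − 6 = 46.00.

46.00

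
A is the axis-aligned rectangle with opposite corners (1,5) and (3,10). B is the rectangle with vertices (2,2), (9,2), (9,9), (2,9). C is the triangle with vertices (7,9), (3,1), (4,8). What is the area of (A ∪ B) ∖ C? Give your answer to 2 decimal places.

45.18

|A ∪ B| = 55.
|(A ∪ B) ∩ C| = 9.8214.
|(A ∪ B) ∖ C| = 55 − 9.8214 = 45.18.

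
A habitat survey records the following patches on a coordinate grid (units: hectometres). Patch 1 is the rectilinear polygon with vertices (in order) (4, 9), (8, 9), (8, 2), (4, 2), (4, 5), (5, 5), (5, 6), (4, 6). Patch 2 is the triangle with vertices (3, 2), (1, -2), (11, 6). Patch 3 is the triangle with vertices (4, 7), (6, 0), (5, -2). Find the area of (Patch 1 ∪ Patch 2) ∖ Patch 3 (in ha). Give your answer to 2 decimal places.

32.02

|Patch 1 ∪ Patch 2| = 34.6.
|(Patch 1 ∪ Patch 2) ∩ Patch 3| = 2.5808.
|(Patch 1 ∪ Patch 2) ∖ Patch 3| = 34.6 − 2.5808 = 32.02.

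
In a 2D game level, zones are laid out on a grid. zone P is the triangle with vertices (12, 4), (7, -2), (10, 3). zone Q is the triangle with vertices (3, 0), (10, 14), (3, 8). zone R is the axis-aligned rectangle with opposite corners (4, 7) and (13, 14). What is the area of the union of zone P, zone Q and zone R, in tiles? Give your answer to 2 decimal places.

By inclusion–exclusion:
Individual areas: |zone P| = 3.5, |zone Q| = 28, |zone R| = 63.
|zone P∩zone Q| = 0.
|zone P∩zone R| = 0.
|zone Q∩zone R| = 14.3214.
|zone P∩zone Q∩zone R| = 0.
|zone P ∪ zone Q ∪ zone R| = 94.5 − 14.3214 + 0 = 80.18.

80.18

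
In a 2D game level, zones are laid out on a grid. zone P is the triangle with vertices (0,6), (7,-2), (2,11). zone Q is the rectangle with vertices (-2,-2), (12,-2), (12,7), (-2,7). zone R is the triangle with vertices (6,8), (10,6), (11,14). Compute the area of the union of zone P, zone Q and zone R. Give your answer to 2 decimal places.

148.21

By inclusion–exclusion:
Individual areas: |zone P| = 25.5, |zone Q| = 126, |zone R| = 17.
|zone P∩zone Q| = 19.2231.
|zone P∩zone R| = 0.
|zone Q∩zone R| = 1.0625.
|zone P∩zone Q∩zone R| = 0.
|zone P ∪ zone Q ∪ zone R| = 168.5 − 20.2856 + 0 = 148.21.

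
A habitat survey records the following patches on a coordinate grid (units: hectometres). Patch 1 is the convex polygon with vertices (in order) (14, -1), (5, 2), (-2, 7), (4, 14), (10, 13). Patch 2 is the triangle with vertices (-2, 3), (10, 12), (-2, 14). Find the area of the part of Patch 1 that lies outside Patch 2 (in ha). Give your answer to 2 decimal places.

89.84

|Patch 1| = 132, |Patch 1∩Patch 2| = 42.1616.
|Patch 1 ∖ Patch 2| = |Patch 1| − |Patch 1∩Patch 2| = 132 − 42.1616 = 89.84.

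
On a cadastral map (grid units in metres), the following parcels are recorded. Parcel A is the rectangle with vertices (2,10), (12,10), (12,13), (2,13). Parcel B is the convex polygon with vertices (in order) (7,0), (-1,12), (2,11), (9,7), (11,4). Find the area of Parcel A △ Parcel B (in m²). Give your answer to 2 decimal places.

80.75

|Parcel A| = 30, |Parcel B| = 52.5, |Parcel A∩Parcel B| = 0.875.
|Parcel A △ Parcel B| = |Parcel A| + |Parcel B| − 2·|Parcel A∩Parcel B| = 30 + 52.5 − 1.75 = 80.75.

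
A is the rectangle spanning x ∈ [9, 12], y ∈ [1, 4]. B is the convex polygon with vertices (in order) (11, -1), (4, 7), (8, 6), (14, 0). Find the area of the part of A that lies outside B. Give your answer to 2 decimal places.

|A| = 9, |A∩B| = 6.9643.
|A ∖ B| = |A| − |A∩B| = 9 − 6.9643 = 2.04.

2.04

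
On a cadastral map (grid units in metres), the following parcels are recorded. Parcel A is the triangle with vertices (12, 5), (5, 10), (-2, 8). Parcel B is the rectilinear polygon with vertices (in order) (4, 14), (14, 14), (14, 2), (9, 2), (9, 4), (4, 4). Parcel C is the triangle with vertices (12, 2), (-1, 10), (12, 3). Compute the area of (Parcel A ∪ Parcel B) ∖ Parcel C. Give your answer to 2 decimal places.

112.67

|Parcel A ∪ Parcel B| = 119.
|(Parcel A ∪ Parcel B) ∩ Parcel C| = 6.3286.
|(Parcel A ∪ Parcel B) ∖ Parcel C| = 119 − 6.3286 = 112.67.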